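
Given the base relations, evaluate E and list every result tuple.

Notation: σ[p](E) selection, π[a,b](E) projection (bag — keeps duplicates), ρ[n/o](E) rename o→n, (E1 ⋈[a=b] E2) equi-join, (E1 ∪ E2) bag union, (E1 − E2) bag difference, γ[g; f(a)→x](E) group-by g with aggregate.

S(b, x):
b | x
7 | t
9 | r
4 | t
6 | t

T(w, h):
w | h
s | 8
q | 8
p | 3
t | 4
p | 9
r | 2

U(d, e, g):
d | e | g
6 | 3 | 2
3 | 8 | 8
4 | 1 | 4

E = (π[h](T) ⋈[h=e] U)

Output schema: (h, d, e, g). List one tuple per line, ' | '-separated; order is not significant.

Per-node cardinality:
  T → 6
  π[h](T) → 6
  U → 3
  (π[h](T) ⋈[h=e] U) → 3

== RESULT ==
h | d | e | g
3 | 6 | 3 | 2
8 | 3 | 8 | 8
8 | 3 | 8 | 8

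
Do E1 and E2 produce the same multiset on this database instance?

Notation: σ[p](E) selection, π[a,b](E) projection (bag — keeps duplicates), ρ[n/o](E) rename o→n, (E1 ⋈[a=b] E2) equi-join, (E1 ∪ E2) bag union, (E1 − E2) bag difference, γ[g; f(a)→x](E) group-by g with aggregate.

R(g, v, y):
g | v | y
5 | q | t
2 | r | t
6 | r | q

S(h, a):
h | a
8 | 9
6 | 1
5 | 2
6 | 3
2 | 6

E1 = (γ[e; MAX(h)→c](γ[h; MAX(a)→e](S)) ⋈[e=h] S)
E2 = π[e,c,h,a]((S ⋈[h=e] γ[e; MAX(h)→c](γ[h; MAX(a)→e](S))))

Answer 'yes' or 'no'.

E1 subexpression sizes:
  S → 5
  γ[h; MAX(a)→e](S) → 4
  γ[e; MAX(h)→c](γ[h; MAX(a)→e](S)) → 4
  S → 5
  (γ[e; MAX(h)→c](γ[h; MAX(a)→e](S)) ⋈[e=h] S) → 3
E2 subexpression sizes:
  S → 5
  S → 5
  γ[h; MAX(a)→e](S) → 4
  γ[e; MAX(h)→c](γ[h; MAX(a)→e](S)) → 4
  (S ⋈[h=e] γ[e; MAX(h)→c](γ[h; MAX(a)→e](S))) → 3
  π[e,c,h,a]((S ⋈[h=e] γ[e; MAX(h)→c](γ[h; MAX(a)→e](S)))) → 3

E1 and E2 produce the same multiset:
e | c | h | a
2 | 5 | 2 | 6
6 | 2 | 6 | 1
6 | 2 | 6 | 3

yes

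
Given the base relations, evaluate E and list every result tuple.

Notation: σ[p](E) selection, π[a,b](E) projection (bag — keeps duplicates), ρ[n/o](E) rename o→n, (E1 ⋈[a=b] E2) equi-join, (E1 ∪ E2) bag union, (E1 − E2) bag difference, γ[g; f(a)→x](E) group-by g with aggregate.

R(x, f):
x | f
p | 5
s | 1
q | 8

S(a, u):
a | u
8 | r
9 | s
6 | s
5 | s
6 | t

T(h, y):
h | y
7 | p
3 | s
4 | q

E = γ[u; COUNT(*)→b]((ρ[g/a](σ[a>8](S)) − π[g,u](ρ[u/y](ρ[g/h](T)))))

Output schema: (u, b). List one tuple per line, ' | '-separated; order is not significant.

Subexpression sizes:
  S → 5
  σ[a>8](S) → 1
  ρ[g/a](σ[a>8](S)) → 1
  T → 3
  ρ[g/h](T) → 3
  ρ[u/y](ρ[g/h](T)) → 3
  π[g,u](ρ[u/y](ρ[g/h](T))) → 3
  (ρ[g/a](σ[a>8](S)) − π[g,u](ρ[u/y](ρ[g/h](T)))) → 1
  γ[u; COUNT(*)→b]((ρ[g/a](σ[a>8](S)) − π[g,u](ρ[u/y](ρ[g/h](T))))) → 1

== RESULT ==
u | b
s | 1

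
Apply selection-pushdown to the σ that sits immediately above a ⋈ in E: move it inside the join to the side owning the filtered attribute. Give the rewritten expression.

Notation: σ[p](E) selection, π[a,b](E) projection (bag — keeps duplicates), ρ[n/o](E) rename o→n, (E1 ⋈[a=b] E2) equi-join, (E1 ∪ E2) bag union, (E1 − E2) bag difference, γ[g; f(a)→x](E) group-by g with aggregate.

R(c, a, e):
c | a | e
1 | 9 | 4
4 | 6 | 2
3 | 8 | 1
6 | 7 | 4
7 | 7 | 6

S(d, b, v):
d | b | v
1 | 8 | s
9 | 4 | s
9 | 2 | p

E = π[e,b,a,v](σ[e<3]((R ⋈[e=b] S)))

σ filters on e, owned by the left side.
E' = π[e,b,a,v]((σ[e<3](R) ⋈[e=b] S))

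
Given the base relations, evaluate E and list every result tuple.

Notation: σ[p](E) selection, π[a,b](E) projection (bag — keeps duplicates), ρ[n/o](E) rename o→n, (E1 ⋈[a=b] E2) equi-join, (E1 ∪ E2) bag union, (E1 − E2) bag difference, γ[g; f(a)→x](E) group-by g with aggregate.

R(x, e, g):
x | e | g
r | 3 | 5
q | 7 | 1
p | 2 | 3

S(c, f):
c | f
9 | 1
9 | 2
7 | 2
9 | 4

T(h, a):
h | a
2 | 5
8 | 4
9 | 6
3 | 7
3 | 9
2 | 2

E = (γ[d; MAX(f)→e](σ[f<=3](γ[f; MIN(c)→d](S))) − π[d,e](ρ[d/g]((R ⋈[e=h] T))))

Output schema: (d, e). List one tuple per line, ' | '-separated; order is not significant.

Row counts bottom-up:
  S → 4
  γ[f; MIN(c)→d](S) → 3
  σ[f<=3](γ[f; MIN(c)→d](S)) → 2
  γ[d; MAX(f)→e](σ[f<=3](γ[f; MIN(c)→d](S))) → 2
  R → 3
  T → 6
  (R ⋈[e=h] T) → 4
  ρ[d/g]((R ⋈[e=h] T)) → 4
  π[d,e](ρ[d/g]((R ⋈[e=h] T))) → 4
  (γ[d; MAX(f)→e](σ[f<=3](γ[f; MIN(c)→d](S))) − π[d,e](ρ[d/g]((R ⋈[e=h] T)))) → 2

== RESULT ==
d | e
7 | 2
9 | 1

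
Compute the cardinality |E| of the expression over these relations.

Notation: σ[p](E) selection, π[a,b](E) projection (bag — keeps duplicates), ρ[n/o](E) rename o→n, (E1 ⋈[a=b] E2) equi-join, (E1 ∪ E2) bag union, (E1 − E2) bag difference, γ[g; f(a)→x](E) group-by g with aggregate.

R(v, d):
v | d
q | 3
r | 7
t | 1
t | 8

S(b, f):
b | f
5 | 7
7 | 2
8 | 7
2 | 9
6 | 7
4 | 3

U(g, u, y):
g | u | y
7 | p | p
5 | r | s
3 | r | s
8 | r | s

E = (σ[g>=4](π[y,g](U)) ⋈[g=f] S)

Subexpression sizes:
  U → 4
  π[y,g](U) → 4
  σ[g>=4](π[y,g](U)) → 3
  S → 6
  (σ[g>=4](π[y,g](U)) ⋈[g=f] S) → 3

|E| = 3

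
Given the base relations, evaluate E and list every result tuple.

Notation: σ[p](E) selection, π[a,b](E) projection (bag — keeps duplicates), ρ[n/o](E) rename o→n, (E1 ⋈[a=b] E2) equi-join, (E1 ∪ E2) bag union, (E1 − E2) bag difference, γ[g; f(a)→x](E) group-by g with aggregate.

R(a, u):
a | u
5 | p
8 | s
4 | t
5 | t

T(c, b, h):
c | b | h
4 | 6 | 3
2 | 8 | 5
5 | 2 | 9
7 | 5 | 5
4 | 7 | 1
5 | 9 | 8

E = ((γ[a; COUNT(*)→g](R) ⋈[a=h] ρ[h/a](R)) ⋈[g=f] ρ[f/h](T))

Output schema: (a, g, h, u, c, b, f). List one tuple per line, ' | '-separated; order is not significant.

Subexpression sizes:
  R → 4
  γ[a; COUNT(*)→g](R) → 3
  R → 4
  ρ[h/a](R) → 4
  (γ[a; COUNT(*)→g](R) ⋈[a=h] ρ[h/a](R)) → 4
  T → 6
  ρ[f/h](T) → 6
  ((γ[a; COUNT(*)→g](R) ⋈[a=h] ρ[h/a](R)) ⋈[g=f] ρ[f/h](T)) → 2

== RESULT ==
a | g | h | u | c | b | f
4 | 1 | 4 | t | 4 | 7 | 1
8 | 1 | 8 | s | 4 | 7 | 1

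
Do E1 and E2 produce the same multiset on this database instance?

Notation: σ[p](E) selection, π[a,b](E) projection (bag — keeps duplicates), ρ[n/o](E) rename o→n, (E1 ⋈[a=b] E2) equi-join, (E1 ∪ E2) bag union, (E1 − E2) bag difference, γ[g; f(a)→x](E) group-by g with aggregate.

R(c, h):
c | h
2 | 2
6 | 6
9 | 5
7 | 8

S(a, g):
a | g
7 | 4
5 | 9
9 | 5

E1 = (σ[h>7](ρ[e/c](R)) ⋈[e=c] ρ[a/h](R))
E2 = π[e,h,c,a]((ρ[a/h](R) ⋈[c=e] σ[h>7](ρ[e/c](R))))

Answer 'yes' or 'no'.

E1 row counts bottom-up:
  R → 4
  ρ[e/c](R) → 4
  σ[h>7](ρ[e/c](R)) → 1
  R → 4
  ρ[a/h](R) → 4
  (σ[h>7](ρ[e/c](R)) ⋈[e=c] ρ[a/h](R)) → 1
E2 row counts bottom-up:
  R → 4
  ρ[a/h](R) → 4
  R → 4
  ρ[e/c](R) → 4
  σ[h>7](ρ[e/c](R)) → 1
  (ρ[a/h](R) ⋈[c=e] σ[h>7](ρ[e/c](R))) → 1
  π[e,h,c,a]((ρ[a/h](R) ⋈[c=e] σ[h>7](ρ[e/c](R)))) → 1

E1 and E2 produce the same multiset:
e | h | c | a
7 | 8 | 7 | 8

yes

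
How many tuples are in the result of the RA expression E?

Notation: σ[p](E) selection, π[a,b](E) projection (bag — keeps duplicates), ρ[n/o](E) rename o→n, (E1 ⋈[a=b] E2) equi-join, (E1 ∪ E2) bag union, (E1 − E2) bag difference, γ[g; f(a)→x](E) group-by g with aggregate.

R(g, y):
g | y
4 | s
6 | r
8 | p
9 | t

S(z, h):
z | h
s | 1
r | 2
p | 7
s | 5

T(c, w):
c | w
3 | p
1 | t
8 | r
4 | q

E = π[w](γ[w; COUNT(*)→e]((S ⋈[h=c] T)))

Subexpression sizes:
  S → 4
  T → 4
  (S ⋈[h=c] T) → 1
  γ[w; COUNT(*)→e]((S ⋈[h=c] T)) → 1
  π[w](γ[w; COUNT(*)→e]((S ⋈[h=c] T))) → 1

|E| = 1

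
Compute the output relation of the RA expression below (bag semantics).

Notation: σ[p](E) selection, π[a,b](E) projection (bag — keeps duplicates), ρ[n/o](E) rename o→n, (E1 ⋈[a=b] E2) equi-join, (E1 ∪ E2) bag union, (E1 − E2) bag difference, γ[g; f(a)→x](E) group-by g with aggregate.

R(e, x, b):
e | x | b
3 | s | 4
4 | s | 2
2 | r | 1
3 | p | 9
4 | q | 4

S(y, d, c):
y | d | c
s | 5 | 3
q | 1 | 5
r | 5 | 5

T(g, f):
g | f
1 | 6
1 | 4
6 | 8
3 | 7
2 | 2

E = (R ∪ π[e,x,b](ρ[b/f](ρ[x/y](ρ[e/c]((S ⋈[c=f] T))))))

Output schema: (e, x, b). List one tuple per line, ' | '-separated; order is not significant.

Subexpression sizes:
  R → 5
  S → 3
  T → 5
  (S ⋈[c=f] T) → 0
  ρ[e/c]((S ⋈[c=f] T)) → 0
  ρ[x/y](ρ[e/c]((S ⋈[c=f] T))) → 0
  ρ[b/f](ρ[x/y](ρ[e/c]((S ⋈[c=f] T)))) → 0
  π[e,x,b](ρ[b/f](ρ[x/y](ρ[e/c]((S ⋈[c=f] T))))) → 0
  (R ∪ π[e,x,b](ρ[b/f](ρ[x/y](ρ[e/c]((S ⋈[c=f] T)))))) → 5

== RESULT ==
e | x | b
2 | r | 1
3 | p | 9
3 | s | 4
4 | q | 4
4 | s | 2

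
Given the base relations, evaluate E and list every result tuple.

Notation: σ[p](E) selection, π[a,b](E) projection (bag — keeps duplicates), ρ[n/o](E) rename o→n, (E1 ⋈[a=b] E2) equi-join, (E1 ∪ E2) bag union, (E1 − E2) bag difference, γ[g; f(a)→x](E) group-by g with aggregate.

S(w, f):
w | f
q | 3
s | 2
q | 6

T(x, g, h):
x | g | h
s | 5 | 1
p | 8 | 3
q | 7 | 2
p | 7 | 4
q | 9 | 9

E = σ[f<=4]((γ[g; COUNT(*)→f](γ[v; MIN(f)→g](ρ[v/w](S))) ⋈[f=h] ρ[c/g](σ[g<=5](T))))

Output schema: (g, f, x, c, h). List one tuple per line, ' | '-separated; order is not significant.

Stepwise |·|:
  S → 3
  ρ[v/w](S) → 3
  γ[v; MIN(f)→g](ρ[v/w](S)) → 2
  γ[g; COUNT(*)→f](γ[v; MIN(f)→g](ρ[v/w](S))) → 2
  T → 5
  σ[g<=5](T) → 1
  ρ[c/g](σ[g<=5](T)) → 1
  (γ[g; COUNT(*)→f](γ[v; MIN(f)→g](ρ[v/w](S))) ⋈[f=h] ρ[c/g](σ[g<=5](T))) → 2
  σ[f<=4]((γ[g; COUNT(*)→f](γ[v; MIN(f)→g](ρ[v/w](S))) ⋈[f=h] ρ[c/g](σ[g<=5](T)))) → 2

== RESULT ==
g | f | x | c | h
2 | 1 | s | 5 | 1
3 | 1 | s | 5 | 1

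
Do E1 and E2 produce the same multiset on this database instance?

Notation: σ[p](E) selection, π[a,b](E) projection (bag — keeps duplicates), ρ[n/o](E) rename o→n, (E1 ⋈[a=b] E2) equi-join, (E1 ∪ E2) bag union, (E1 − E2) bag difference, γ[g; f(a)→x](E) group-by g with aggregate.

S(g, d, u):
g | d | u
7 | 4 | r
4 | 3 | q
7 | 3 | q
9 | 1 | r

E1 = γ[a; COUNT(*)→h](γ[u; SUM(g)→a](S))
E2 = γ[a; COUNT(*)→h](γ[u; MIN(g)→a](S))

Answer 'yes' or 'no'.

E1 stepwise |·|:
  S → 4
  γ[u; SUM(g)→a](S) → 2
  γ[a; COUNT(*)→h](γ[u; SUM(g)→a](S)) → 2
E2 stepwise |·|:
  S → 4
  γ[u; MIN(g)→a](S) → 2
  γ[a; COUNT(*)→h](γ[u; MIN(g)→a](S)) → 2

E1 result:
a | h
11 | 1
16 | 1
E2 result:
a | h
4 | 1
7 | 1
Witness: (11, 1) appears 1× in E1 but 0× in E2.

no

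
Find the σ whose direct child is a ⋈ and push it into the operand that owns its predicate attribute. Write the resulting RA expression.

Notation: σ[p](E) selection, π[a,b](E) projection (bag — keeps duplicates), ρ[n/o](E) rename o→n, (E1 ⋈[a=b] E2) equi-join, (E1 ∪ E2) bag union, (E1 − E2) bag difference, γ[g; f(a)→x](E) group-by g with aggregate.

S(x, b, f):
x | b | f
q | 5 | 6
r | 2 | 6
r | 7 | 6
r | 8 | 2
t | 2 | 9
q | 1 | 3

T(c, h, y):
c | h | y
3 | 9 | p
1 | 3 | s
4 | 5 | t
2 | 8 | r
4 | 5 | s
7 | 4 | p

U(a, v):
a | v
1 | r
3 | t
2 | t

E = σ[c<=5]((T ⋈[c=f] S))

σ filters on c, owned by the left side.
E' = (σ[c<=5](T) ⋈[c=f] S)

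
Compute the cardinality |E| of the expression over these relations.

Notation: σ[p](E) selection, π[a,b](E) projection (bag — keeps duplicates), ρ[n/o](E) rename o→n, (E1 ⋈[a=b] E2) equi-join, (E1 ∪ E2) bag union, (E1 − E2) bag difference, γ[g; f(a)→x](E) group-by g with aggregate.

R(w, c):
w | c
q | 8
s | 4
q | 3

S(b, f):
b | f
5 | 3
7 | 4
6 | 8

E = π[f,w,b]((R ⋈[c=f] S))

Row counts bottom-up:
  R → 3
  S → 3
  (R ⋈[c=f] S) → 3
  π[f,w,b]((R ⋈[c=f] S)) → 3

|E| = 3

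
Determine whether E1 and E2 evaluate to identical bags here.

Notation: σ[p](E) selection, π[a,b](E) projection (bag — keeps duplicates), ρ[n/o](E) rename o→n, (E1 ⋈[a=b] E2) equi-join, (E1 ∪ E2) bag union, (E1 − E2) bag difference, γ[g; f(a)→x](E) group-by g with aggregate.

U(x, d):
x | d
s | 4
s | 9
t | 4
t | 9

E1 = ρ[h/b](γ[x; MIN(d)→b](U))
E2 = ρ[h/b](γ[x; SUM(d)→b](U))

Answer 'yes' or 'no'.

E1 per-node cardinality:
  U → 4
  γ[x; MIN(d)→b](U) → 2
  ρ[h/b](γ[x; MIN(d)→b](U)) → 2
E2 per-node cardinality:
  U → 4
  γ[x; SUM(d)→b](U) → 2
  ρ[h/b](γ[x; SUM(d)→b](U)) → 2

E1 result:
x | h
s | 4
t | 4
E2 result:
x | h
s | 13
t | 13
Witness: ('s', 4) appears 1× in E1 but 0× in E2.

no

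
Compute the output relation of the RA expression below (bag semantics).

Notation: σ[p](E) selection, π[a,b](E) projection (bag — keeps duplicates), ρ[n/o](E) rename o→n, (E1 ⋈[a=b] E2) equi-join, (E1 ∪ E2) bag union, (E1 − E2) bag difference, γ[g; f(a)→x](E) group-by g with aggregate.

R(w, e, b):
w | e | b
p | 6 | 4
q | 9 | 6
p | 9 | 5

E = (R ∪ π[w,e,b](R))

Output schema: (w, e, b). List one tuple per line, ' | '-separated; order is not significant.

Per-node cardinality:
  R → 3
  R → 3
  π[w,e,b](R) → 3
  (R ∪ π[w,e,b](R)) → 6

== RESULT ==
w | e | b
p | 6 | 4
p | 6 | 4
p | 9 | 5
p | 9 | 5
q | 9 | 6
q | 9 | 6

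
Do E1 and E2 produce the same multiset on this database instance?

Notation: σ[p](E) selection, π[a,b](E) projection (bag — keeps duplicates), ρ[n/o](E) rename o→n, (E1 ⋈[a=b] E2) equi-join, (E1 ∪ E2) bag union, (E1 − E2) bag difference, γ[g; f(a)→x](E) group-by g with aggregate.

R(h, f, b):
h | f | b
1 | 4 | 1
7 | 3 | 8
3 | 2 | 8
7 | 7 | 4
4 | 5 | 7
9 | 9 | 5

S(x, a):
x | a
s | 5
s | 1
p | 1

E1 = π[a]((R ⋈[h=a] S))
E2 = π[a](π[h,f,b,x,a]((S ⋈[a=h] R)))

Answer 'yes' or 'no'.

E1 stepwise |·|:
  R → 6
  S → 3
  (R ⋈[h=a] S) → 2
  π[a]((R ⋈[h=a] S)) → 2
E2 stepwise |·|:
  S → 3
  R → 6
  (S ⋈[a=h] R) → 2
  π[h,f,b,x,a]((S ⋈[a=h] R)) → 2
  π[a](π[h,f,b,x,a]((S ⋈[a=h] R))) → 2

E1 and E2 produce the same multiset:
a
1
1

yes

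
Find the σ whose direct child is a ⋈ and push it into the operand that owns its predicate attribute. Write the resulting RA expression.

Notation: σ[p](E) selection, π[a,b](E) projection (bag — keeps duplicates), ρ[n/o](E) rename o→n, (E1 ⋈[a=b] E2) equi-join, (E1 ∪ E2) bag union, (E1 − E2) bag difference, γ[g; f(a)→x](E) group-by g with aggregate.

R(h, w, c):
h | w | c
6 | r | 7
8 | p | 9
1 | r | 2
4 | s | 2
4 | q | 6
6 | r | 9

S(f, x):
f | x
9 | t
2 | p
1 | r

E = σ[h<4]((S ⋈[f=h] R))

σ filters on h, owned by the right side.
E' = (S ⋈[f=h] σ[h<4](R))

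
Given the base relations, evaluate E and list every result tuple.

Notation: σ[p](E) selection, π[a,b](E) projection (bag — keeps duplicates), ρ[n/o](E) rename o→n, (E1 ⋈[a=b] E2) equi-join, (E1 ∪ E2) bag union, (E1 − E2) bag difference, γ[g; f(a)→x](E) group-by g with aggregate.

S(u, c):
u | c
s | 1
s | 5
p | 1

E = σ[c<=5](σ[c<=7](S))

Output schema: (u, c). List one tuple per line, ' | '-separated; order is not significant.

Row counts bottom-up:
  S → 3
  σ[c<=7](S) → 3
  σ[c<=5](σ[c<=7](S)) → 3

== RESULT ==
u | c
p | 1
s | 1
s | 5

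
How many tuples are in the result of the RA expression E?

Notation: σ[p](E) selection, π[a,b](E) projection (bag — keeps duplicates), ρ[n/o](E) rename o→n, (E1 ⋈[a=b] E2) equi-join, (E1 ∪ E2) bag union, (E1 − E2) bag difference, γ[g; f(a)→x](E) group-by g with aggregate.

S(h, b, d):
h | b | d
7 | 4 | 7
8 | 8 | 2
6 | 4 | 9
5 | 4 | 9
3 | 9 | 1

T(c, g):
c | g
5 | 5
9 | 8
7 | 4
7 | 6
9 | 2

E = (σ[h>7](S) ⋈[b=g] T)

Subexpression sizes:
  S → 5
  σ[h>7](S) → 1
  T → 5
  (σ[h>7](S) ⋈[b=g] T) → 1

|E| = 1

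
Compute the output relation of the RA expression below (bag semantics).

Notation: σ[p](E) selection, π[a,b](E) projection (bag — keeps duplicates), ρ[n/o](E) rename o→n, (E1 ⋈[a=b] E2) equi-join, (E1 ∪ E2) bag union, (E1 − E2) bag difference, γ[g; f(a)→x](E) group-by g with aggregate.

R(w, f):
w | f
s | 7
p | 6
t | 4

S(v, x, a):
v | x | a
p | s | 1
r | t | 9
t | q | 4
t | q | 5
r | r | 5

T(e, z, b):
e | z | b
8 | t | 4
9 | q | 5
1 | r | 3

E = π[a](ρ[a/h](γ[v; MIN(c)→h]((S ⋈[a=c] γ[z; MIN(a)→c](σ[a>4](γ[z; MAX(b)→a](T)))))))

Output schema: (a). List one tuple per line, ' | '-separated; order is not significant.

Subexpression sizes:
  S → 5
  T → 3
  γ[z; MAX(b)→a](T) → 3
  σ[a>4](γ[z; MAX(b)→a](T)) → 1
  γ[z; MIN(a)→c](σ[a>4](γ[z; MAX(b)→a](T))) → 1
  (S ⋈[a=c] γ[z; MIN(a)→c](σ[a>4](γ[z; MAX(b)→a](T)))) → 2
  γ[v; MIN(c)→h]((S ⋈[a=c] γ[z; MIN(a)→c](σ[a>4](γ[z; MAX(b)→a](T))))) → 2
  ρ[a/h](γ[v; MIN(c)→h]((S ⋈[a=c] γ[z; MIN(a)→c](σ[a>4](γ[z; MAX(b)→a](T)))))) → 2
  π[a](ρ[a/h](γ[v; MIN(c)→h]((S ⋈[a=c] γ[z; MIN(a)→c](σ[a>4](γ[z; MAX(b)→a](T))))))) → 2

== RESULT ==
a
5
5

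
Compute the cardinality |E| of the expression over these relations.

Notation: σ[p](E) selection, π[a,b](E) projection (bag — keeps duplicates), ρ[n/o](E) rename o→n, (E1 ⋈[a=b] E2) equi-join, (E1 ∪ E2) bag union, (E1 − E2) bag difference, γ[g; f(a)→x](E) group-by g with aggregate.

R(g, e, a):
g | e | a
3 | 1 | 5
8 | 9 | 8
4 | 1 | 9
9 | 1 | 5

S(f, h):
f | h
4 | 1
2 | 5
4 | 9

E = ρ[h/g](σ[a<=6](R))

Stepwise |·|:
  R → 4
  σ[a<=6](R) → 2
  ρ[h/g](σ[a<=6](R)) → 2

|E| = 2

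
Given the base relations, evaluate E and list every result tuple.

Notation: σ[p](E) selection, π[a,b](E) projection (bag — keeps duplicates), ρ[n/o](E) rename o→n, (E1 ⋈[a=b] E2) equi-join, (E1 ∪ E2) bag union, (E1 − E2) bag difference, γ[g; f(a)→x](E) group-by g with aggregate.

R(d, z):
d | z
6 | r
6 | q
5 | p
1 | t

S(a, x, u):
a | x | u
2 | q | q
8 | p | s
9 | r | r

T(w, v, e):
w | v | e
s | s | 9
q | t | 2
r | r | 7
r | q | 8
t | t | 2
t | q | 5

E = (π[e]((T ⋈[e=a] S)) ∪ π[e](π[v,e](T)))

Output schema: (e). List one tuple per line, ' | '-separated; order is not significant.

Subexpression sizes:
  T → 6
  S → 3
  (T ⋈[e=a] S) → 4
  π[e]((T ⋈[e=a] S)) → 4
  T → 6
  π[v,e](T) → 6
  π[e](π[v,e](T)) → 6
  (π[e]((T ⋈[e=a] S)) ∪ π[e](π[v,e](T))) → 10

== RESULT ==
e
2
2
2
2
5
7
8
8
9
9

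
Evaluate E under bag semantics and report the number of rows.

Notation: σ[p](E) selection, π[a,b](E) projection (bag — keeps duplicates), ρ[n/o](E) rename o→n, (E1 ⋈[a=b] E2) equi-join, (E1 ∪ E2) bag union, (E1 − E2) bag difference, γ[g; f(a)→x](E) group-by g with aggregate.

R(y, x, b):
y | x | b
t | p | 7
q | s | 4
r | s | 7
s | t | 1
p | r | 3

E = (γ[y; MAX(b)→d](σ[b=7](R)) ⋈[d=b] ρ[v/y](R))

Per-node cardinality:
  R → 5
  σ[b=7](R) → 2
  γ[y; MAX(b)→d](σ[b=7](R)) → 2
  R → 5
  ρ[v/y](R) → 5
  (γ[y; MAX(b)→d](σ[b=7](R)) ⋈[d=b] ρ[v/y](R)) → 4

|E| = 4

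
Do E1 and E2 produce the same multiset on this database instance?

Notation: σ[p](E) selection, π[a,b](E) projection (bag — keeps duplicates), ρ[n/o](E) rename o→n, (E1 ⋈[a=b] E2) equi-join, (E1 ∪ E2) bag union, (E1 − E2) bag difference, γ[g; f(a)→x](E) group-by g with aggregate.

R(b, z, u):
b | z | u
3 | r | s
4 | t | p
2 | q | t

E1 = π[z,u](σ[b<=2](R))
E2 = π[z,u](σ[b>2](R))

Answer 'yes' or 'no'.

E1 subexpression sizes:
  R → 3
  σ[b<=2](R) → 1
  π[z,u](σ[b<=2](R)) → 1
E2 subexpression sizes:
  R → 3
  σ[b>2](R) → 2
  π[z,u](σ[b>2](R)) → 2

E1 result:
z | u
q | t
E2 result:
z | u
r | s
t | p
Witness: ('q', 't') appears 1× in E1 but 0× in E2.

no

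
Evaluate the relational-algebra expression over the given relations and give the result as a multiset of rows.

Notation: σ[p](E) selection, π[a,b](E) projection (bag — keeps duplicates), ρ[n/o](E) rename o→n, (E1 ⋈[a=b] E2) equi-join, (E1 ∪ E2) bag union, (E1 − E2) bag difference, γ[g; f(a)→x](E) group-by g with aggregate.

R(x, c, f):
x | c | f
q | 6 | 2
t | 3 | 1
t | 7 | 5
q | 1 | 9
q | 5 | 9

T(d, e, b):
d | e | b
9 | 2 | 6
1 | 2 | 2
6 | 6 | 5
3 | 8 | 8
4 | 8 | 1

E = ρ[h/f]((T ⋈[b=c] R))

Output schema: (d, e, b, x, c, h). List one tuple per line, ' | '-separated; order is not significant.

Row counts bottom-up:
  T → 5
  R → 5
  (T ⋈[b=c] R) → 3
  ρ[h/f]((T ⋈[b=c] R)) → 3

== RESULT ==
d | e | b | x | c | h
4 | 8 | 1 | q | 1 | 9
6 | 6 | 5 | q | 5 | 9
9 | 2 | 6 | q | 6 | 2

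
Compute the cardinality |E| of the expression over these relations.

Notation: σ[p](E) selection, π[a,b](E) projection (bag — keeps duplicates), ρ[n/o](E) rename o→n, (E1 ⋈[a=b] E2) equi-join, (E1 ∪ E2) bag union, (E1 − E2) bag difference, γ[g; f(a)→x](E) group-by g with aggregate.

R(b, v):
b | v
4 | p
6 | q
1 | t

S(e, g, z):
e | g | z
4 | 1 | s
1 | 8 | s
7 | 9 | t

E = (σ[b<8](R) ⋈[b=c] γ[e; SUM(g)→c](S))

Per-node cardinality:
  R → 3
  σ[b<8](R) → 3
  S → 3
  γ[e; SUM(g)→c](S) → 3
  (σ[b<8](R) ⋈[b=c] γ[e; SUM(g)→c](S)) → 1

|E| = 1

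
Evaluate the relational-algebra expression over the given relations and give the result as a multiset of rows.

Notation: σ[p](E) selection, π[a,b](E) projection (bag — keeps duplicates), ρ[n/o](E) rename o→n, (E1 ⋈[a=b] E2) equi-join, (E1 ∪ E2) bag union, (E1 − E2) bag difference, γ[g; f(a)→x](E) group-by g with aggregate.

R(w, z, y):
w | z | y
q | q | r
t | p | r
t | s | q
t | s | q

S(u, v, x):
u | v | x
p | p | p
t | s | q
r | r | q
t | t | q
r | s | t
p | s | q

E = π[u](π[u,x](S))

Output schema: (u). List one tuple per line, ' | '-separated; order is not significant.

Row counts bottom-up:
  S → 6
  π[u,x](S) → 6
  π[u](π[u,x](S)) → 6

== RESULT ==
u
p
p
r
r
t
t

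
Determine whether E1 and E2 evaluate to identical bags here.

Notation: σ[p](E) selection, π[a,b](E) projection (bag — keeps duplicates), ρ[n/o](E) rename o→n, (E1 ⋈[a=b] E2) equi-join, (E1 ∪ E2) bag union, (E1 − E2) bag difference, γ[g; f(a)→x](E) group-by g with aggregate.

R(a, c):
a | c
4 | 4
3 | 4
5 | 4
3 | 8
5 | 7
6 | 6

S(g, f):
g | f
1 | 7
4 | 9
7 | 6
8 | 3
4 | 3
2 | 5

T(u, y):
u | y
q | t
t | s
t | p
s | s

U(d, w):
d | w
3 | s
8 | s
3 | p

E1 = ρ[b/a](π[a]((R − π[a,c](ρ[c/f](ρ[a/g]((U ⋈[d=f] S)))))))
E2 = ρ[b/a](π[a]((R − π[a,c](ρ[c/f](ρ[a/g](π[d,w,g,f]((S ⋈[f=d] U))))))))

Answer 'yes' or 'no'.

E1 row counts bottom-up:
  R → 6
  U → 3
  S → 6
  (U ⋈[d=f] S) → 4
  ρ[a/g]((U ⋈[d=f] S)) → 4
  ρ[c/f](ρ[a/g]((U ⋈[d=f] S))) → 4
  π[a,c](ρ[c/f](ρ[a/g]((U ⋈[d=f] S)))) → 4
  (R − π[a,c](ρ[c/f](ρ[a/g]((U ⋈[d=f] S))))) → 6
  π[a]((R − π[a,c](ρ[c/f](ρ[a/g]((U ⋈[d=f] S)))))) → 6
  ρ[b/a](π[a]((R − π[a,c](ρ[c/f](ρ[a/g]((U ⋈[d=f] S))))))) → 6
E2 row counts bottom-up:
  R → 6
  S → 6
  U → 3
  (S ⋈[f=d] U) → 4
  π[d,w,g,f]((S ⋈[f=d] U)) → 4
  ρ[a/g](π[d,w,g,f]((S ⋈[f=d] U))) → 4
  ρ[c/f](ρ[a/g](π[d,w,g,f]((S ⋈[f=d] U)))) → 4
  π[a,c](ρ[c/f](ρ[a/g](π[d,w,g,f]((S ⋈[f=d] U))))) → 4
  (R − π[a,c](ρ[c/f](ρ[a/g](π[d,w,g,f]((S ⋈[f=d] U)))))) → 6
  π[a]((R − π[a,c](ρ[c/f](ρ[a/g](π[d,w,g,f]((S ⋈[f=d] U))))))) → 6
  ρ[b/a](π[a]((R − π[a,c](ρ[c/f](ρ[a/g](π[d,w,g,f]((S ⋈[f=d] U)))))))) → 6

E1 and E2 produce the same multiset:
b
3
3
4
5
5
6

yes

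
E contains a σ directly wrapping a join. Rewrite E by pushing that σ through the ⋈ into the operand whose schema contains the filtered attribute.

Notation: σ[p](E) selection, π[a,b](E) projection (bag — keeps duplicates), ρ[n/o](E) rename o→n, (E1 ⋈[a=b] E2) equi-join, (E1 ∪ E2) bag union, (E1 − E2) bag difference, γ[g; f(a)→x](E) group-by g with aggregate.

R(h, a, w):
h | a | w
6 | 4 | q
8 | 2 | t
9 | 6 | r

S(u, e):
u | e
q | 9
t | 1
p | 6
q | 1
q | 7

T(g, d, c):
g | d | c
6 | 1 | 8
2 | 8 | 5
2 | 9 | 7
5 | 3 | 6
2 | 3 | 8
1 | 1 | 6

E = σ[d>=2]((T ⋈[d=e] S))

σ filters on d, owned by the left side.
E' = (σ[d>=2](T) ⋈[d=e] S)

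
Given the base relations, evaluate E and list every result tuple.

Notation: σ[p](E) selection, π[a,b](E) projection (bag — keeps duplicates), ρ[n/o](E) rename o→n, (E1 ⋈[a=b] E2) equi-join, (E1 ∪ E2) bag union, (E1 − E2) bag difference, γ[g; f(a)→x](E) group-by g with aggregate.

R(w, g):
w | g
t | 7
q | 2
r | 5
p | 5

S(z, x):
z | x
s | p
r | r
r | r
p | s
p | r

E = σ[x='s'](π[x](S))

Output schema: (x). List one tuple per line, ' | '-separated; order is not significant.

Stepwise |·|:
  S → 5
  π[x](S) → 5
  σ[x='s'](π[x](S)) → 1

== RESULT ==
x
s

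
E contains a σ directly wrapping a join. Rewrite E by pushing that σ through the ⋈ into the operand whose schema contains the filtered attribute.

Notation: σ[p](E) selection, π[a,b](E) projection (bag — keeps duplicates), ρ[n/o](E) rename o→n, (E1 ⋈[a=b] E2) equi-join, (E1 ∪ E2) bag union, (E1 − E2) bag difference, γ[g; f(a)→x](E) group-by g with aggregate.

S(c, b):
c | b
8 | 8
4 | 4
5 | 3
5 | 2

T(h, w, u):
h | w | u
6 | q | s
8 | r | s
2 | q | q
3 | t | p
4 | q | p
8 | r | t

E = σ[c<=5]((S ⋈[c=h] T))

σ filters on c, owned by the left side.
E' = (σ[c<=5](S) ⋈[c=h] T)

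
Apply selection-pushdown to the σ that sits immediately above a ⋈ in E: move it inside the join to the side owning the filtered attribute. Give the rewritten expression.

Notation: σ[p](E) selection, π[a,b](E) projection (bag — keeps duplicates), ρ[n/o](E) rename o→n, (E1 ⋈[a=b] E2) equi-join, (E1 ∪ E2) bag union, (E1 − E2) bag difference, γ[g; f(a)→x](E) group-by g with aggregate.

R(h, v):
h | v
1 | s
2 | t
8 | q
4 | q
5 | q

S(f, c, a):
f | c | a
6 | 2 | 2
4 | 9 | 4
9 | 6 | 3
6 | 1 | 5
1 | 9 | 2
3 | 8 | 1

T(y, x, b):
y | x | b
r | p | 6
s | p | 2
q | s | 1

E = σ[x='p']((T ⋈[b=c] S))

σ filters on x, owned by the left side.
E' = (σ[x='p'](T) ⋈[b=c] S)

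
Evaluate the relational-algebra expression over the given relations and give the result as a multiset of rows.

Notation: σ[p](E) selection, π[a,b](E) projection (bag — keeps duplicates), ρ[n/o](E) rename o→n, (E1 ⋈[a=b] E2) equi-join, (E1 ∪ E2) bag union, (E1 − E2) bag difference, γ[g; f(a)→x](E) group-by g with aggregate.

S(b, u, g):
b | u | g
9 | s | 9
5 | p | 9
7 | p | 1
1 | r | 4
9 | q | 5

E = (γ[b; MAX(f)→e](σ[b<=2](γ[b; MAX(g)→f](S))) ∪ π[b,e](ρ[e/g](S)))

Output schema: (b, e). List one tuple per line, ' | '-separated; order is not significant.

Per-node cardinality:
  S → 5
  γ[b; MAX(g)→f](S) → 4
  σ[b<=2](γ[b; MAX(g)→f](S)) → 1
  γ[b; MAX(f)→e](σ[b<=2](γ[b; MAX(g)→f](S))) → 1
  S → 5
  ρ[e/g](S) → 5
  π[b,e](ρ[e/g](S)) → 5
  (γ[b; MAX(f)→e](σ[b<=2](γ[b; MAX(g)→f](S))) ∪ π[b,e](ρ[e/g](S))) → 6

== RESULT ==
b | e
1 | 4
1 | 4
5 | 9
7 | 1
9 | 5
9 | 9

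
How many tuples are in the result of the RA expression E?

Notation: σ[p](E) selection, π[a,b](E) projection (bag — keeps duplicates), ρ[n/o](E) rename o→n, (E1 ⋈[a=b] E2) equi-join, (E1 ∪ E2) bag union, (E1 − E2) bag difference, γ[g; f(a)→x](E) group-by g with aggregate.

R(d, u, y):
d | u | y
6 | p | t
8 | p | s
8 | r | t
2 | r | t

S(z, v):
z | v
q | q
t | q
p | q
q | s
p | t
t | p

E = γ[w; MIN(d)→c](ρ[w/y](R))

Subexpression sizes:
  R → 4
  ρ[w/y](R) → 4
  γ[w; MIN(d)→c](ρ[w/y](R)) → 2

|E| = 2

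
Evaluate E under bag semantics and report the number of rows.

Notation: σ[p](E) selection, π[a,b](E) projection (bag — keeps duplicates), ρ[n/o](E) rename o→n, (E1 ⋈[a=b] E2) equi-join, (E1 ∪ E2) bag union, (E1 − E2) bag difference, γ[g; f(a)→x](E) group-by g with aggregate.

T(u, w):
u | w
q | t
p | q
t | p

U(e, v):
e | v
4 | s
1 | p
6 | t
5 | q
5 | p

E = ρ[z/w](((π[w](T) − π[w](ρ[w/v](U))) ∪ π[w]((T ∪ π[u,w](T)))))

Subexpression sizes:
  T → 3
  π[w](T) → 3
  U → 5
  ρ[w/v](U) → 5
  π[w](ρ[w/v](U)) → 5
  (π[w](T) − π[w](ρ[w/v](U))) → 0
  T → 3
  T → 3
  π[u,w](T) → 3
  (T ∪ π[u,w](T)) → 6
  π[w]((T ∪ π[u,w](T))) → 6
  ((π[w](T) − π[w](ρ[w/v](U))) ∪ π[w]((T ∪ π[u,w](T)))) → 6
  ρ[z/w](((π[w](T) − π[w](ρ[w/v](U))) ∪ π[w]((T ∪ π[u,w](T))))) → 6

|E| = 6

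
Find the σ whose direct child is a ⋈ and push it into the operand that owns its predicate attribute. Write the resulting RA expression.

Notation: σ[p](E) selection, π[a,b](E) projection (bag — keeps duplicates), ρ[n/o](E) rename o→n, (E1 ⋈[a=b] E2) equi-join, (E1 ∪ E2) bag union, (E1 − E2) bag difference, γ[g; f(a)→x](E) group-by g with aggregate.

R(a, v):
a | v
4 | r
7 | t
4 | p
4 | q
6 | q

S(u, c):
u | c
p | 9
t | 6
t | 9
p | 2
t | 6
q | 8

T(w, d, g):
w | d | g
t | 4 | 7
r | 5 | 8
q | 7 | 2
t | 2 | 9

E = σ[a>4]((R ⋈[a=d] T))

σ filters on a, owned by the left side.
E' = (σ[a>4](R) ⋈[a=d] T)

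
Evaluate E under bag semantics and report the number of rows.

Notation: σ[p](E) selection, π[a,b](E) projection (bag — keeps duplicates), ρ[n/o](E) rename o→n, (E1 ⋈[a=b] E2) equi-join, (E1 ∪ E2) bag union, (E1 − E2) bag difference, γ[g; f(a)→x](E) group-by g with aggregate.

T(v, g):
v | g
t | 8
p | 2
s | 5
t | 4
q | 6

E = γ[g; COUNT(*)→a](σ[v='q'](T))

Subexpression sizes:
  T → 5
  σ[v='q'](T) → 1
  γ[g; COUNT(*)→a](σ[v='q'](T)) → 1

|E| = 1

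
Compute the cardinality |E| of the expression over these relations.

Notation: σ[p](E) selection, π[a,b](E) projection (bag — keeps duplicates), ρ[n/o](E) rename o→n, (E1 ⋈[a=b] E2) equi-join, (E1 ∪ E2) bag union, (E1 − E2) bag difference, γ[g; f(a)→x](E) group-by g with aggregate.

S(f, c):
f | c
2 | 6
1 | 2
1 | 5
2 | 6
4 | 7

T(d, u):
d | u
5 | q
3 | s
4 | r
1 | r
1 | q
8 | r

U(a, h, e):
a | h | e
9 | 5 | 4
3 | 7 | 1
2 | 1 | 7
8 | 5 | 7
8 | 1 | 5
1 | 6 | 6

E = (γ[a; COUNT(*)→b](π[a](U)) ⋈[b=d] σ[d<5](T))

Stepwise |·|:
  U → 6
  π[a](U) → 6
  γ[a; COUNT(*)→b](π[a](U)) → 5
  T → 6
  σ[d<5](T) → 4
  (γ[a; COUNT(*)→b](π[a](U)) ⋈[b=d] σ[d<5](T)) → 8

|E| = 8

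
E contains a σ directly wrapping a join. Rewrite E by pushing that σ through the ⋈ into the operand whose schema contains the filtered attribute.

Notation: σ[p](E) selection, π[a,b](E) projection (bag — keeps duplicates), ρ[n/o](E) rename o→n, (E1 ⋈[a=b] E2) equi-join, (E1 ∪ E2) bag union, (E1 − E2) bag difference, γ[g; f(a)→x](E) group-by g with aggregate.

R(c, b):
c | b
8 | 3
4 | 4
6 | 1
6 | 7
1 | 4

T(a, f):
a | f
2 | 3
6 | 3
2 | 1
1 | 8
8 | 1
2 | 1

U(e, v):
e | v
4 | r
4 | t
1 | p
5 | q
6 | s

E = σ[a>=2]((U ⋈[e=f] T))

σ filters on a, owned by the right side.
E' = (U ⋈[e=f] σ[a>=2](T))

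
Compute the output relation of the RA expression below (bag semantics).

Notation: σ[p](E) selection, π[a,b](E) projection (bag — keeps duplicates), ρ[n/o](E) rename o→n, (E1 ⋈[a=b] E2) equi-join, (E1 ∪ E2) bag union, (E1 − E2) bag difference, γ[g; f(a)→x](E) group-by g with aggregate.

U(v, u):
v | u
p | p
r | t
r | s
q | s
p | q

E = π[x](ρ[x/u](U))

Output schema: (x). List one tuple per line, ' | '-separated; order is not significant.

Stepwise |·|:
  U → 5
  ρ[x/u](U) → 5
  π[x](ρ[x/u](U)) → 5

== RESULT ==
x
p
q
s
s
t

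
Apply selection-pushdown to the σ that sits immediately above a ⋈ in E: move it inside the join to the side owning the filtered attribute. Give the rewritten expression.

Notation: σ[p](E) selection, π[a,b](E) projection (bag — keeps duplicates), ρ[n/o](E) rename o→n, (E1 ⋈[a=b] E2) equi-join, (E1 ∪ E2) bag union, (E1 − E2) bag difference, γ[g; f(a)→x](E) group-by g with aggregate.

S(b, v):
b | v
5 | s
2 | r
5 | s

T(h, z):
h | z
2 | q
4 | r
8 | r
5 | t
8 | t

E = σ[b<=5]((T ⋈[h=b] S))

σ filters on b, owned by the right side.
E' = (T ⋈[h=b] σ[b<=5](S))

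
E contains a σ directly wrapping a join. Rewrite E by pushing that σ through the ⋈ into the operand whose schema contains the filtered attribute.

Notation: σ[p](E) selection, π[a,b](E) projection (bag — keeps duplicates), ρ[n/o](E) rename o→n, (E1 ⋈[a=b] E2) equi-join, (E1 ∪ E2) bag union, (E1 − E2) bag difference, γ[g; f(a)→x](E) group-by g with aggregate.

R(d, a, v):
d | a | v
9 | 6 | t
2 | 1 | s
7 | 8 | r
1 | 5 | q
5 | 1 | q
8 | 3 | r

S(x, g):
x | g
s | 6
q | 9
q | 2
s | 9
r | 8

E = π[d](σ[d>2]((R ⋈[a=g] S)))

σ filters on d, owned by the left side.
E' = π[d]((σ[d>2](R) ⋈[a=g] S))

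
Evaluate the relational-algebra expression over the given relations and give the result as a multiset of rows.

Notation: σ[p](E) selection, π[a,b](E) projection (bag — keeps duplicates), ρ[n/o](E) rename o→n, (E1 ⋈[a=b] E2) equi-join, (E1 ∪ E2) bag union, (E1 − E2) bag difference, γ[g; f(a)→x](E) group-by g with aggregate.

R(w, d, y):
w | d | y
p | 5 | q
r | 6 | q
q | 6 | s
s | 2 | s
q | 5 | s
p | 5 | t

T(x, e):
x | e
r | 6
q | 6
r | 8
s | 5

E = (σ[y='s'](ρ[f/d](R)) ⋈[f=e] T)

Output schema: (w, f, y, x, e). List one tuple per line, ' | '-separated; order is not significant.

Stepwise |·|:
  R → 6
  ρ[f/d](R) → 6
  σ[y='s'](ρ[f/d](R)) → 3
  T → 4
  (σ[y='s'](ρ[f/d](R)) ⋈[f=e] T) → 3

== RESULT ==
w | f | y | x | e
q | 5 | s | s | 5
q | 6 | s | q | 6
q | 6 | s | r | 6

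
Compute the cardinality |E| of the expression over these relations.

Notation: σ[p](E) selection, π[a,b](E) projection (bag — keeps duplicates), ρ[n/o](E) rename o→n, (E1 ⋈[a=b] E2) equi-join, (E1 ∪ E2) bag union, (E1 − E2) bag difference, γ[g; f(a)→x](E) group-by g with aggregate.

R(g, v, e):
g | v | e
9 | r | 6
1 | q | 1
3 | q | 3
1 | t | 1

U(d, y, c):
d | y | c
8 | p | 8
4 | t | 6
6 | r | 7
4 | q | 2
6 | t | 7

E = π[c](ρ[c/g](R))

Row counts bottom-up:
  R → 4
  ρ[c/g](R) → 4
  π[c](ρ[c/g](R)) → 4

|E| = 4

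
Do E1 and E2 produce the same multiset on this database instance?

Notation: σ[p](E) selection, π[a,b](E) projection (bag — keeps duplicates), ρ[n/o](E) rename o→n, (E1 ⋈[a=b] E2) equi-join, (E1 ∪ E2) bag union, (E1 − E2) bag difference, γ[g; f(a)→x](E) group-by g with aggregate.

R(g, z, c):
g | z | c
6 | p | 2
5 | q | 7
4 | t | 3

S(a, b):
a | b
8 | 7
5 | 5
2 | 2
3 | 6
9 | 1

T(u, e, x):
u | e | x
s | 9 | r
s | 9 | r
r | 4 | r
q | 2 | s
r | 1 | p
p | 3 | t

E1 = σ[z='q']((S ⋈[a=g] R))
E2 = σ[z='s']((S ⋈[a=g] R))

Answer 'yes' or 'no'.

E1 subexpression sizes:
  S → 5
  R → 3
  (S ⋈[a=g] R) → 1
  σ[z='q']((S ⋈[a=g] R)) → 1
E2 subexpression sizes:
  S → 5
  R → 3
  (S ⋈[a=g] R) → 1
  σ[z='s']((S ⋈[a=g] R)) → 0

E1 result:
a | b | g | z | c
5 | 5 | 5 | q | 7
E2 result:
a | b | g | z | c
(0 rows)
Witness: (5, 5, 5, 'q', 7) appears 1× in E1 but 0× in E2.

no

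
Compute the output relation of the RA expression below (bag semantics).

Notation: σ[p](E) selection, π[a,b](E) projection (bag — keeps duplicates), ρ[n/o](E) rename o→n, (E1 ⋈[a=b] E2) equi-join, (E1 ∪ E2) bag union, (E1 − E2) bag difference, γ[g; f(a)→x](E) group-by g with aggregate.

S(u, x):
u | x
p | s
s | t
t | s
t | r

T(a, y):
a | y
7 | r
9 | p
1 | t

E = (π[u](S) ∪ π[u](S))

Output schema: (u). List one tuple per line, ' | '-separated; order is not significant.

Subexpression sizes:
  S → 4
  π[u](S) → 4
  S → 4
  π[u](S) → 4
  (π[u](S) ∪ π[u](S)) → 8

== RESULT ==
u
p
p
s
s
t
t
t
t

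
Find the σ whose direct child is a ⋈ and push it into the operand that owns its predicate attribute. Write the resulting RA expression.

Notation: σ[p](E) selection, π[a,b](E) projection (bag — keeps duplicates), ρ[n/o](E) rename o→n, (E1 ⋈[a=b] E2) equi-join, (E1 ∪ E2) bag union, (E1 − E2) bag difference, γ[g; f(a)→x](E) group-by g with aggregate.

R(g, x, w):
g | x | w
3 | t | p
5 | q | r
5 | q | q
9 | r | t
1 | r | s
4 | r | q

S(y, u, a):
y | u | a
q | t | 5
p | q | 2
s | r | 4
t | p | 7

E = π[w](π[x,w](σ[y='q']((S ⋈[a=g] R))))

σ filters on y, owned by the left side.
E' = π[w](π[x,w]((σ[y='q'](S) ⋈[a=g] R)))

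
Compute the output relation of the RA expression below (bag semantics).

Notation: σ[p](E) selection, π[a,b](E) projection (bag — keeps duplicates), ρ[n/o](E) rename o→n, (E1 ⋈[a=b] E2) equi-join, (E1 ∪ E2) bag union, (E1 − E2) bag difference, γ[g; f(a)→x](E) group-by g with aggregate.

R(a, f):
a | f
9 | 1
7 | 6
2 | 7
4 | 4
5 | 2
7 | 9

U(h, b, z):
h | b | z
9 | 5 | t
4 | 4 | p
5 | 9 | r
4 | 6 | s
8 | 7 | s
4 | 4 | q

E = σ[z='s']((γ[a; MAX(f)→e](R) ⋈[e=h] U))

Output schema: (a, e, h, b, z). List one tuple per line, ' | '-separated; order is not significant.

Per-node cardinality:
  R → 6
  γ[a; MAX(f)→e](R) → 5
  U → 6
  (γ[a; MAX(f)→e](R) ⋈[e=h] U) → 4
  σ[z='s']((γ[a; MAX(f)→e](R) ⋈[e=h] U)) → 1

== RESULT ==
a | e | h | b | z
4 | 4 | 4 | 6 | s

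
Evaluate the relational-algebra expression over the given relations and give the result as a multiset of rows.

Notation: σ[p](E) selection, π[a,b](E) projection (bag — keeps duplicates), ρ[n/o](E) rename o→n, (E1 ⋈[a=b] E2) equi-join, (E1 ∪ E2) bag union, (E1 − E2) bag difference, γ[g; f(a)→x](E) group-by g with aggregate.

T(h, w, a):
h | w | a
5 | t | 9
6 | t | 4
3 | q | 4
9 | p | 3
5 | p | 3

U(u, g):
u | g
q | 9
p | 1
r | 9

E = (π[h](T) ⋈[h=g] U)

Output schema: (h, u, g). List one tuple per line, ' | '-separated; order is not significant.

Subexpression sizes:
  T → 5
  π[h](T) → 5
  U → 3
  (π[h](T) ⋈[h=g] U) → 2

== RESULT ==
h | u | g
9 | q | 9
9 | r | 9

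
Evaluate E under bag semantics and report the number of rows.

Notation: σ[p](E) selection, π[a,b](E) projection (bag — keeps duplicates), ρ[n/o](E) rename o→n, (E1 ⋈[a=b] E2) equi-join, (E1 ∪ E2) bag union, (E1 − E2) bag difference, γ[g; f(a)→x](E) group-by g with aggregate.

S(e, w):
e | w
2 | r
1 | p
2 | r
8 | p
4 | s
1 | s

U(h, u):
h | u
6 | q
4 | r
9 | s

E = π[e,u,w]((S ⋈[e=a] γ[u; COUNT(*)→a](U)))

Per-node cardinality:
  S → 6
  U → 3
  γ[u; COUNT(*)→a](U) → 3
  (S ⋈[e=a] γ[u; COUNT(*)→a](U)) → 6
  π[e,u,w]((S ⋈[e=a] γ[u; COUNT(*)→a](U))) → 6

|E| = 6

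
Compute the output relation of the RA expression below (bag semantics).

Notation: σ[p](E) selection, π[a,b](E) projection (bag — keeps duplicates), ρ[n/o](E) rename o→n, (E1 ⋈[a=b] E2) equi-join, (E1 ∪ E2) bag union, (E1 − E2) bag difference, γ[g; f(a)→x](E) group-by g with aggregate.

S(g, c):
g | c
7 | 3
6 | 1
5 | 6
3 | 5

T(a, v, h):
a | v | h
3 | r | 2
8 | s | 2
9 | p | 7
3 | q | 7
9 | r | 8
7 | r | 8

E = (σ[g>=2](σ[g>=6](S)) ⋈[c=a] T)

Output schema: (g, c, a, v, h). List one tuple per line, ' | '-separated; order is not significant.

Row counts bottom-up:
  S → 4
  σ[g>=6](S) → 2
  σ[g>=2](σ[g>=6](S)) → 2
  T → 6
  (σ[g>=2](σ[g>=6](S)) ⋈[c=a] T) → 2

== RESULT ==
g | c | a | v | h
7 | 3 | 3 | q | 7
7 | 3 | 3 | r | 2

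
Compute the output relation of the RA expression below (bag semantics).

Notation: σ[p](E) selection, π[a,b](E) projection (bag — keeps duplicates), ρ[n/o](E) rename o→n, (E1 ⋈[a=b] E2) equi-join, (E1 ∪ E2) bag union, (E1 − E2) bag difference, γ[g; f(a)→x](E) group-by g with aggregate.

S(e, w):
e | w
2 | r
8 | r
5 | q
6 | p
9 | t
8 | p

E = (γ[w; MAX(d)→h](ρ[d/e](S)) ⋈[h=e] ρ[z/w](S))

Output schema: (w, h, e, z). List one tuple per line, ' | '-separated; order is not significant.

Row counts bottom-up:
  S → 6
  ρ[d/e](S) → 6
  γ[w; MAX(d)→h](ρ[d/e](S)) → 4
  S → 6
  ρ[z/w](S) → 6
  (γ[w; MAX(d)→h](ρ[d/e](S)) ⋈[h=e] ρ[z/w](S)) → 6

== RESULT ==
w | h | e | z
p | 8 | 8 | p
p | 8 | 8 | r
q | 5 | 5 | q
r | 8 | 8 | p
r | 8 | 8 | r
t | 9 | 9 | t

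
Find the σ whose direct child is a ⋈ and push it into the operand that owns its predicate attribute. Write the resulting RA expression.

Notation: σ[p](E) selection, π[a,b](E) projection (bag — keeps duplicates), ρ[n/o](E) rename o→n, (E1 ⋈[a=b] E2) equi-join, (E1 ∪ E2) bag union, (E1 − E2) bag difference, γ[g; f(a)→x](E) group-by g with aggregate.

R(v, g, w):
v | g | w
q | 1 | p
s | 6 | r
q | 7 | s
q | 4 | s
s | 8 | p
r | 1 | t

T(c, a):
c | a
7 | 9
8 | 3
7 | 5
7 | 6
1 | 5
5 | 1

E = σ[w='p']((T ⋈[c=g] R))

σ filters on w, owned by the right side.
E' = (T ⋈[c=g] σ[w='p'](R))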